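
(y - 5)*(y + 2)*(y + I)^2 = y^4 - 3*y^3 + 2*I*y^3 - 11*y^2 - 6*I*y^2 + 3*y - 20*I*y + 10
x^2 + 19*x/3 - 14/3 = (x - 2/3)*(x + 7)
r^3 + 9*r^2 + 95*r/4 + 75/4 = (r + 3/2)*(r + 5/2)*(r + 5)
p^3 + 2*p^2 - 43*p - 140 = (p - 7)*(p + 4)*(p + 5)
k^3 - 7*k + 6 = (k - 2)*(k - 1)*(k + 3)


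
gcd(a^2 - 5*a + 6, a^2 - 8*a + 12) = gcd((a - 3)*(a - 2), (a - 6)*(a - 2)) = a - 2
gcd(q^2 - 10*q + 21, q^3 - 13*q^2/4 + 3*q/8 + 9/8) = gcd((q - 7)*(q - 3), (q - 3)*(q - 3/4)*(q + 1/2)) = q - 3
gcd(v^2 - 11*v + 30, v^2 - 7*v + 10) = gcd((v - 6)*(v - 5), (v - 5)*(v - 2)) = v - 5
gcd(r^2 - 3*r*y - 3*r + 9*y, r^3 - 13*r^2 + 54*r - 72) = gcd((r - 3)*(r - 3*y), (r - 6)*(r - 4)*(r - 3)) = r - 3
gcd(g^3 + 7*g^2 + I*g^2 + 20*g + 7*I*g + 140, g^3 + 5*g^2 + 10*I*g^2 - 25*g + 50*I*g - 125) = g + 5*I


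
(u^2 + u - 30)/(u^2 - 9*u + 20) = (u + 6)/(u - 4)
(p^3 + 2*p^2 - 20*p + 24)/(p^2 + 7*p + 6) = (p^2 - 4*p + 4)/(p + 1)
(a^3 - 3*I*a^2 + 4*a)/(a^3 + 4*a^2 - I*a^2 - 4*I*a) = (a^2 - 3*I*a + 4)/(a^2 + a*(4 - I) - 4*I)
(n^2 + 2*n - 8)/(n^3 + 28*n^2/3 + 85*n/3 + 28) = 3*(n - 2)/(3*n^2 + 16*n + 21)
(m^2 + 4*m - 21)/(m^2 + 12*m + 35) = (m - 3)/(m + 5)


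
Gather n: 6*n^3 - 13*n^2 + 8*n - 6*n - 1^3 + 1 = 6*n^3 - 13*n^2 + 2*n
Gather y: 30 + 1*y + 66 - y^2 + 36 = -y^2 + y + 132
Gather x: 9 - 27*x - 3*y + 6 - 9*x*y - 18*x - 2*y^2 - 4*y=x*(-9*y - 45) - 2*y^2 - 7*y + 15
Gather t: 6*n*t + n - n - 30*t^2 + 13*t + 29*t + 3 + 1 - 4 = -30*t^2 + t*(6*n + 42)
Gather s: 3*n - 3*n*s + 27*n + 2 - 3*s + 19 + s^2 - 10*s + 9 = 30*n + s^2 + s*(-3*n - 13) + 30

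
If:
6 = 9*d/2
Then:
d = 4/3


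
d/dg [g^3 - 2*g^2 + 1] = g*(3*g - 4)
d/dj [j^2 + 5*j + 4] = 2*j + 5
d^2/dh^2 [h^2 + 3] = 2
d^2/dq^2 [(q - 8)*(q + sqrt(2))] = 2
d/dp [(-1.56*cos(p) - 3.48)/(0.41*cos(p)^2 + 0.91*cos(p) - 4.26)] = (0.6396*sin(p)^2 - 2.8536*cos(p) - 10.452)*sin(p)/(0.41*cos(p)^2 + 0.91*cos(p) - 4.26)^2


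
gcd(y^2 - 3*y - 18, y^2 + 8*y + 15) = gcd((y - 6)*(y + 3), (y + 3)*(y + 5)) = y + 3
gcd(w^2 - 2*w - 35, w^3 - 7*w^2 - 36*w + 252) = w - 7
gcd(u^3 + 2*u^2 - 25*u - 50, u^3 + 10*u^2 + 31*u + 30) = u^2 + 7*u + 10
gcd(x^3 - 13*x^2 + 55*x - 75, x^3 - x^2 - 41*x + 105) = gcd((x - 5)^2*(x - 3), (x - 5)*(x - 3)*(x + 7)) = x^2 - 8*x + 15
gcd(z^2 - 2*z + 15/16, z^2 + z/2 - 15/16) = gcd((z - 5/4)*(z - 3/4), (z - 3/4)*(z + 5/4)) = z - 3/4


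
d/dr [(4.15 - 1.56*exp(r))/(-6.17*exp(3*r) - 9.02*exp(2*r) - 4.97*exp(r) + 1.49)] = (-19.2504*exp(3*r) + 62.7453*exp(2*r) + 74.866*exp(r) + 18.3011)*exp(r)/(38.0689*exp(6*r) + 111.3068*exp(5*r) + 142.6902*exp(4*r) + 71.2722*exp(3*r) - 2.1787*exp(2*r) - 14.8106*exp(r) + 2.2201)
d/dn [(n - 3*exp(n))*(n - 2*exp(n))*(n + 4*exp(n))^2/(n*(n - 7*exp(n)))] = 2*(5*n^5*exp(n) + n^5 - 18*n^4*exp(2*n) - 9*n^4*exp(n) + 15*n^3*exp(3*n) - 21*n^3*exp(2*n) + 416*n^2*exp(4*n) + 79*n^2*exp(3*n) - 1008*n*exp(5*n) - 96*n*exp(4*n) + 336*exp(5*n))/(n^2*(n^2 - 14*n*exp(n) + 49*exp(2*n)))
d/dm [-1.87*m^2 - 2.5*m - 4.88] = -3.74*m - 2.5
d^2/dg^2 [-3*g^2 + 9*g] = -6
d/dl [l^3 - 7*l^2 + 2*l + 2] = 3*l^2 - 14*l + 2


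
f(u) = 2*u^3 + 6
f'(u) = 6*u^2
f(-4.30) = -153.01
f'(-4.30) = 110.94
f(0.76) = 6.88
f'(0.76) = 3.47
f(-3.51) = -80.49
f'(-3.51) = 73.92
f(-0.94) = 4.34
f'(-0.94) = 5.30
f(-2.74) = -35.14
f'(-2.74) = 45.05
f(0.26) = 6.04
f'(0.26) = 0.41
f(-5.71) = -366.34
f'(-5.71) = 195.62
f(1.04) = 8.25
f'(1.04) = 6.49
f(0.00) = 6.00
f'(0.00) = 0.00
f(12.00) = 3462.00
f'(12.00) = 864.00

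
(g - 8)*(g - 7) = g^2 - 15*g + 56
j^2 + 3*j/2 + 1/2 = (j + 1/2)*(j + 1)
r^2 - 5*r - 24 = (r - 8)*(r + 3)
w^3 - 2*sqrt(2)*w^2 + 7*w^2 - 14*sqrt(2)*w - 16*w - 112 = (w + 7)*(w - 4*sqrt(2))*(w + 2*sqrt(2))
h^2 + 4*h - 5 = (h - 1)*(h + 5)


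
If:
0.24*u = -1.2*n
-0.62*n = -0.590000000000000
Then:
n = 0.95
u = -4.76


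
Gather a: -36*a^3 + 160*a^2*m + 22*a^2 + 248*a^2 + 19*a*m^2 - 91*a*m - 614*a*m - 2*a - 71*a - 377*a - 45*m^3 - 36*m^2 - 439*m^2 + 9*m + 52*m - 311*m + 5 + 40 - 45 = -36*a^3 + a^2*(160*m + 270) + a*(19*m^2 - 705*m - 450) - 45*m^3 - 475*m^2 - 250*m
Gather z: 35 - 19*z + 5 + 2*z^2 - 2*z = 2*z^2 - 21*z + 40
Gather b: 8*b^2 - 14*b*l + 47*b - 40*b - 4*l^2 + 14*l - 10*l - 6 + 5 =8*b^2 + b*(7 - 14*l) - 4*l^2 + 4*l - 1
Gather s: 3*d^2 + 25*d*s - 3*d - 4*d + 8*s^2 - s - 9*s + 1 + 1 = 3*d^2 - 7*d + 8*s^2 + s*(25*d - 10) + 2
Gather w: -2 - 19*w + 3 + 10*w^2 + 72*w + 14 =10*w^2 + 53*w + 15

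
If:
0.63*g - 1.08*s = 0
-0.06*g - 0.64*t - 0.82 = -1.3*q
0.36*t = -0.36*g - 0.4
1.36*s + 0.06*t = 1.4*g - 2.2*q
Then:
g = 0.07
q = 0.05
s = 0.04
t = -1.18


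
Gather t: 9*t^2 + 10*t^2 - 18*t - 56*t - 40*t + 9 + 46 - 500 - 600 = 19*t^2 - 114*t - 1045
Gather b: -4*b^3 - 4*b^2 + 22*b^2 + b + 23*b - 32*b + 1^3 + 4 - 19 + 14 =-4*b^3 + 18*b^2 - 8*b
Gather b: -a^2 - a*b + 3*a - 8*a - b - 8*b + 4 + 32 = -a^2 - 5*a + b*(-a - 9) + 36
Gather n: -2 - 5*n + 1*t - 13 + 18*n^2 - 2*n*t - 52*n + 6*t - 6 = 18*n^2 + n*(-2*t - 57) + 7*t - 21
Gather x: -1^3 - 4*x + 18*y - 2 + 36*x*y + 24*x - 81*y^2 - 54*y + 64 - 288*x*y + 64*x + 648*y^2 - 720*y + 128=x*(84 - 252*y) + 567*y^2 - 756*y + 189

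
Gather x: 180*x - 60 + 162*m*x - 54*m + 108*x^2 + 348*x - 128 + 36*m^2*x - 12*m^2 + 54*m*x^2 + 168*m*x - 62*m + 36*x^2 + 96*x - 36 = -12*m^2 - 116*m + x^2*(54*m + 144) + x*(36*m^2 + 330*m + 624) - 224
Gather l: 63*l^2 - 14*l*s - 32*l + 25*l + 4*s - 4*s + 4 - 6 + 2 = 63*l^2 + l*(-14*s - 7)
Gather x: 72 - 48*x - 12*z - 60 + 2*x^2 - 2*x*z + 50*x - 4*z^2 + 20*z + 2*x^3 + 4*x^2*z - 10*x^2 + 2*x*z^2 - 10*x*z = 2*x^3 + x^2*(4*z - 8) + x*(2*z^2 - 12*z + 2) - 4*z^2 + 8*z + 12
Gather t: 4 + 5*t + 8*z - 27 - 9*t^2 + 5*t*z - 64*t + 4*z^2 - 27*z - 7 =-9*t^2 + t*(5*z - 59) + 4*z^2 - 19*z - 30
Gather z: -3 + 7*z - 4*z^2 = -4*z^2 + 7*z - 3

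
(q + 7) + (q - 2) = 2*q + 5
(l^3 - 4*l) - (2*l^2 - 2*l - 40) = l^3 - 2*l^2 - 2*l + 40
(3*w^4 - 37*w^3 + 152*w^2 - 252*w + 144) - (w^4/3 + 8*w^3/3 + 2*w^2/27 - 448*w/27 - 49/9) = 8*w^4/3 - 119*w^3/3 + 4102*w^2/27 - 6356*w/27 + 1345/9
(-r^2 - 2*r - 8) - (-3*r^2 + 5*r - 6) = 2*r^2 - 7*r - 2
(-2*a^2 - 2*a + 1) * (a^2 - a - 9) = -2*a^4 + 21*a^2 + 17*a - 9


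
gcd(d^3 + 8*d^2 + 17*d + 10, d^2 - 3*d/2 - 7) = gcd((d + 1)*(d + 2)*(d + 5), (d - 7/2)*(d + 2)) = d + 2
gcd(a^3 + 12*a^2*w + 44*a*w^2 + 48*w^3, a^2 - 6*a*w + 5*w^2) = 1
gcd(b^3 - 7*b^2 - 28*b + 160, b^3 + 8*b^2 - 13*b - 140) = b^2 + b - 20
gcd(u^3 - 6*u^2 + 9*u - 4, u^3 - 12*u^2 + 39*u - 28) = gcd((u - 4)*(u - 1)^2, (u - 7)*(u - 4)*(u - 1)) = u^2 - 5*u + 4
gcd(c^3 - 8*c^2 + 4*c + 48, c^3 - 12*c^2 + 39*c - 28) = c - 4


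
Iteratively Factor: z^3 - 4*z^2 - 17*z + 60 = (z + 4)*(z^2 - 8*z + 15) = (z - 5)*(z + 4)*(z - 3)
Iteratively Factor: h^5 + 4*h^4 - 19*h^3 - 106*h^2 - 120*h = (h - 5)*(h^4 + 9*h^3 + 26*h^2 + 24*h) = (h - 5)*(h + 4)*(h^3 + 5*h^2 + 6*h) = h*(h - 5)*(h + 4)*(h^2 + 5*h + 6) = h*(h - 5)*(h + 3)*(h + 4)*(h + 2)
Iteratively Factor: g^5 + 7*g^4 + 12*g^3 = (g + 4)*(g^4 + 3*g^3) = (g + 3)*(g + 4)*(g^3) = g*(g + 3)*(g + 4)*(g^2) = g^2*(g + 3)*(g + 4)*(g)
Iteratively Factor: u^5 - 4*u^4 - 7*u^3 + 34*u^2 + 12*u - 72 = (u - 3)*(u^4 - u^3 - 10*u^2 + 4*u + 24) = (u - 3)^2*(u^3 + 2*u^2 - 4*u - 8) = (u - 3)^2*(u - 2)*(u^2 + 4*u + 4) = (u - 3)^2*(u - 2)*(u + 2)*(u + 2)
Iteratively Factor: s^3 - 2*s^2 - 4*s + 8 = (s - 2)*(s^2 - 4) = (s - 2)^2*(s + 2)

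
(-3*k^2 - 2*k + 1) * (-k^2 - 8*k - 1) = 3*k^4 + 26*k^3 + 18*k^2 - 6*k - 1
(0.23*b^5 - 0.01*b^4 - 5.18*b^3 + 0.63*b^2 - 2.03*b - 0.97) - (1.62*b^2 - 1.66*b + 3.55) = 0.23*b^5 - 0.01*b^4 - 5.18*b^3 - 0.99*b^2 - 0.37*b - 4.52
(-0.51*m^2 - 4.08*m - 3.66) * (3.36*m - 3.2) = -1.7136*m^3 - 12.0768*m^2 + 0.758400000000002*m + 11.712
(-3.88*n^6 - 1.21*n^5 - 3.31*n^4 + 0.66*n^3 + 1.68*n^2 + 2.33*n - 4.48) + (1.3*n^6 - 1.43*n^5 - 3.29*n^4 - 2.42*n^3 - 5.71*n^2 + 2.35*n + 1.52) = -2.58*n^6 - 2.64*n^5 - 6.6*n^4 - 1.76*n^3 - 4.03*n^2 + 4.68*n - 2.96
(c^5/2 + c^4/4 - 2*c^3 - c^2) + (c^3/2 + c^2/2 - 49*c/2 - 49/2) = c^5/2 + c^4/4 - 3*c^3/2 - c^2/2 - 49*c/2 - 49/2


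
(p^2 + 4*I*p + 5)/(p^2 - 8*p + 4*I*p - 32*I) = (p^2 + 4*I*p + 5)/(p^2 + 4*p*(-2 + I) - 32*I)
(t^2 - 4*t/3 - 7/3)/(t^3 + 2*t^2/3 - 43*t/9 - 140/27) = 9*(t + 1)/(9*t^2 + 27*t + 20)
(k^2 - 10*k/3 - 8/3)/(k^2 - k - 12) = (k + 2/3)/(k + 3)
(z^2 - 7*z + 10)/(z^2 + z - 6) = (z - 5)/(z + 3)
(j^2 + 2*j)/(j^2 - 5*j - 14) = j/(j - 7)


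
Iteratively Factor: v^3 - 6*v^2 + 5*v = (v - 5)*(v^2 - v) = v*(v - 5)*(v - 1)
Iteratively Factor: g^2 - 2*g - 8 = (g + 2)*(g - 4)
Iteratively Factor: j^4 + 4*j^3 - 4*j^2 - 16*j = (j + 4)*(j^3 - 4*j) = j*(j + 4)*(j^2 - 4) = j*(j - 2)*(j + 4)*(j + 2)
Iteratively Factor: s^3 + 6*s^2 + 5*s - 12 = (s - 1)*(s^2 + 7*s + 12) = (s - 1)*(s + 3)*(s + 4)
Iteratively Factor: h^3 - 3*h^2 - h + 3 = (h + 1)*(h^2 - 4*h + 3) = (h - 3)*(h + 1)*(h - 1)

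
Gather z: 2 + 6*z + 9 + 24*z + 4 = 30*z + 15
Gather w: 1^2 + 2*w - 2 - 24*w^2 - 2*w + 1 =-24*w^2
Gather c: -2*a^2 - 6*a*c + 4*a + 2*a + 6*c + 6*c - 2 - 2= -2*a^2 + 6*a + c*(12 - 6*a) - 4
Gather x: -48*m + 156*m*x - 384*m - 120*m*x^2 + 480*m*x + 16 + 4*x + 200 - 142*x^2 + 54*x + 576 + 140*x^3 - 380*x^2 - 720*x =-432*m + 140*x^3 + x^2*(-120*m - 522) + x*(636*m - 662) + 792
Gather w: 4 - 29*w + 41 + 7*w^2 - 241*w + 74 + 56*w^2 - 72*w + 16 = 63*w^2 - 342*w + 135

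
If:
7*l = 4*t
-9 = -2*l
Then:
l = 9/2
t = 63/8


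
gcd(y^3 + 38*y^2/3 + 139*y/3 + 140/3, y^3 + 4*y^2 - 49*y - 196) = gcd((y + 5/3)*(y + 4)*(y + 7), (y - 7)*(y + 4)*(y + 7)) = y^2 + 11*y + 28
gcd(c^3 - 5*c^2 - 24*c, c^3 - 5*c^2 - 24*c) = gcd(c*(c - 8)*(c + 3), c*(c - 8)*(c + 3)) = c^3 - 5*c^2 - 24*c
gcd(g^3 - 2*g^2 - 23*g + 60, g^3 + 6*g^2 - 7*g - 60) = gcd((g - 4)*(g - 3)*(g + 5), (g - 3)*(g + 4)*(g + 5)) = g^2 + 2*g - 15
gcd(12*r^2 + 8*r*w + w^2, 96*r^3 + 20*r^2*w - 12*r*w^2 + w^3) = 2*r + w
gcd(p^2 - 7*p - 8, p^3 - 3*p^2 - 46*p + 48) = p - 8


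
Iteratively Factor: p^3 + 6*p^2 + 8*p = (p + 4)*(p^2 + 2*p) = (p + 2)*(p + 4)*(p)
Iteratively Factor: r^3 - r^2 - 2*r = (r + 1)*(r^2 - 2*r) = (r - 2)*(r + 1)*(r)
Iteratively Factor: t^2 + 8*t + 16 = (t + 4)*(t + 4)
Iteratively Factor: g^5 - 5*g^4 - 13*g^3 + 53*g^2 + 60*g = (g + 3)*(g^4 - 8*g^3 + 11*g^2 + 20*g) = (g - 4)*(g + 3)*(g^3 - 4*g^2 - 5*g) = (g - 5)*(g - 4)*(g + 3)*(g^2 + g) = g*(g - 5)*(g - 4)*(g + 3)*(g + 1)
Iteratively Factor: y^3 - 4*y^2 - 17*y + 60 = (y - 3)*(y^2 - y - 20) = (y - 5)*(y - 3)*(y + 4)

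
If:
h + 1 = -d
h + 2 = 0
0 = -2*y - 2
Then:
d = 1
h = -2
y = -1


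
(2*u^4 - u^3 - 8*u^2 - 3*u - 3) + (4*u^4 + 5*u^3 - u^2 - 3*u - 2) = 6*u^4 + 4*u^3 - 9*u^2 - 6*u - 5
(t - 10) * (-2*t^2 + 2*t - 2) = -2*t^3 + 22*t^2 - 22*t + 20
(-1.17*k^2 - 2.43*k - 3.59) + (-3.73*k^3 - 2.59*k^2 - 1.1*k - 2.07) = -3.73*k^3 - 3.76*k^2 - 3.53*k - 5.66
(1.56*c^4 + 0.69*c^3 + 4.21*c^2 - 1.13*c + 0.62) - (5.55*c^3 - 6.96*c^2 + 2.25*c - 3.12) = 1.56*c^4 - 4.86*c^3 + 11.17*c^2 - 3.38*c + 3.74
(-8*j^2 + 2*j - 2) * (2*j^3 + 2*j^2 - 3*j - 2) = -16*j^5 - 12*j^4 + 24*j^3 + 6*j^2 + 2*j + 4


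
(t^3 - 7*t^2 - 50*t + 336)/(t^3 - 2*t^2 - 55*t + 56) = (t - 6)/(t - 1)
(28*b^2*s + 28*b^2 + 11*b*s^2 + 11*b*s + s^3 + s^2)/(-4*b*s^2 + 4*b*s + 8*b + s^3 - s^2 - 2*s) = (28*b^2 + 11*b*s + s^2)/(-4*b*s + 8*b + s^2 - 2*s)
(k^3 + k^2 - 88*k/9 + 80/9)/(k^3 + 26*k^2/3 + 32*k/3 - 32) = (k - 5/3)/(k + 6)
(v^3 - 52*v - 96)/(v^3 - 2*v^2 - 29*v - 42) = (v^2 - 2*v - 48)/(v^2 - 4*v - 21)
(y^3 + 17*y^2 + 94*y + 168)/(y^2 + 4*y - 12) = (y^2 + 11*y + 28)/(y - 2)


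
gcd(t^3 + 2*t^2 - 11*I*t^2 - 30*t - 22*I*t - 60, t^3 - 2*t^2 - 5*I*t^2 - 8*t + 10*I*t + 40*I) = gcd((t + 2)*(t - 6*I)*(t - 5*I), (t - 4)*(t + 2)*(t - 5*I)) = t^2 + t*(2 - 5*I) - 10*I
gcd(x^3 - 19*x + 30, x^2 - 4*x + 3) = x - 3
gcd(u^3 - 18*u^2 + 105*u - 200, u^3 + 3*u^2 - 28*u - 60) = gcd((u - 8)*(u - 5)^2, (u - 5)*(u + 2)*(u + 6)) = u - 5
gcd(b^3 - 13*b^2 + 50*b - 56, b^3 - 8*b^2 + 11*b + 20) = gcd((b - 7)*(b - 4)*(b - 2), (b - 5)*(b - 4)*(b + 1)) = b - 4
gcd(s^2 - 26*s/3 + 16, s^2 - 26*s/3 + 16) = s^2 - 26*s/3 + 16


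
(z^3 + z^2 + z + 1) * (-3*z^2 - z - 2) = -3*z^5 - 4*z^4 - 6*z^3 - 6*z^2 - 3*z - 2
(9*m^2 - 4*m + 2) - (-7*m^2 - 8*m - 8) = 16*m^2 + 4*m + 10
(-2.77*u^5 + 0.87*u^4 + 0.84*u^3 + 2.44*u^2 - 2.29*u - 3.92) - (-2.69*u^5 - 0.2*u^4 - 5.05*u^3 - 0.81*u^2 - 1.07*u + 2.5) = -0.0800000000000001*u^5 + 1.07*u^4 + 5.89*u^3 + 3.25*u^2 - 1.22*u - 6.42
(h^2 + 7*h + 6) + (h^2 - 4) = 2*h^2 + 7*h + 2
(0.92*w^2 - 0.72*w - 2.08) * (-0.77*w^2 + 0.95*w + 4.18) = -0.7084*w^4 + 1.4284*w^3 + 4.7632*w^2 - 4.9856*w - 8.6944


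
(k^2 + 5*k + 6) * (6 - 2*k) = -2*k^3 - 4*k^2 + 18*k + 36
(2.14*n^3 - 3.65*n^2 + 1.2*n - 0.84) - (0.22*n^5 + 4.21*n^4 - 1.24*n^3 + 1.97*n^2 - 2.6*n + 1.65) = -0.22*n^5 - 4.21*n^4 + 3.38*n^3 - 5.62*n^2 + 3.8*n - 2.49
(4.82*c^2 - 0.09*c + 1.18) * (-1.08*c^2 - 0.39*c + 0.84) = -5.2056*c^4 - 1.7826*c^3 + 2.8095*c^2 - 0.5358*c + 0.9912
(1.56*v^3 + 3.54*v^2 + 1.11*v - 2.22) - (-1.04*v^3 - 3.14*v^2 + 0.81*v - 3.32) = 2.6*v^3 + 6.68*v^2 + 0.3*v + 1.1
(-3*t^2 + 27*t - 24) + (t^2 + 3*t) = -2*t^2 + 30*t - 24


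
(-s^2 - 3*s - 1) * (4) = -4*s^2 - 12*s - 4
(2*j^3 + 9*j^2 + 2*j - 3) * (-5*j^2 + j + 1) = -10*j^5 - 43*j^4 + j^3 + 26*j^2 - j - 3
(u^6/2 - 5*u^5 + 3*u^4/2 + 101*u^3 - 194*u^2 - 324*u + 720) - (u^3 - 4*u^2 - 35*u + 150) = u^6/2 - 5*u^5 + 3*u^4/2 + 100*u^3 - 190*u^2 - 289*u + 570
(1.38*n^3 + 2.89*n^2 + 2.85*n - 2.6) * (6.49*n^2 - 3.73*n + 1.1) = 8.9562*n^5 + 13.6087*n^4 + 9.2348*n^3 - 24.3255*n^2 + 12.833*n - 2.86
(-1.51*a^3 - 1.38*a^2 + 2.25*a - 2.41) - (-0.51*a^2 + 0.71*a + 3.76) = -1.51*a^3 - 0.87*a^2 + 1.54*a - 6.17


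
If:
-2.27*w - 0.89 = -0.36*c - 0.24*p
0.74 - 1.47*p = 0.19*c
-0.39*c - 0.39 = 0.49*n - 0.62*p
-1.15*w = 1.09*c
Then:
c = 0.31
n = -0.46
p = 0.46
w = -0.29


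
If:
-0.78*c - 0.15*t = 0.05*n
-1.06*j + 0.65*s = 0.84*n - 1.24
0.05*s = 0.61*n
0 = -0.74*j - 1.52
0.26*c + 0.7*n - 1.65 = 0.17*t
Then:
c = 1.76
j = -2.05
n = -0.48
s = -5.88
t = -9.00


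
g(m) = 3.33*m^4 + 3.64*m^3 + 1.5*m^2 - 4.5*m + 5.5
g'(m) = 13.32*m^3 + 10.92*m^2 + 3.0*m - 4.5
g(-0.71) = 8.99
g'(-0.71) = -5.89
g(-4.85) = 1489.86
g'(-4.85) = -1281.78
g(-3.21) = 268.56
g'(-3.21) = -342.18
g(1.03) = 10.18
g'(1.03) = 24.73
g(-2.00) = 44.66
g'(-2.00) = -73.38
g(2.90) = 329.37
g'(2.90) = 420.90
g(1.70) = 47.88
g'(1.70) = 97.60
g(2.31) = 142.80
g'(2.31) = 224.89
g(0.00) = 5.50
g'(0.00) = -4.50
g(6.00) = 5134.42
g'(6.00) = 3283.74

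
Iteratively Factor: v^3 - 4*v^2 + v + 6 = (v - 2)*(v^2 - 2*v - 3) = (v - 2)*(v + 1)*(v - 3)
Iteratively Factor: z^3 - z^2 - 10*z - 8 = (z + 2)*(z^2 - 3*z - 4) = (z - 4)*(z + 2)*(z + 1)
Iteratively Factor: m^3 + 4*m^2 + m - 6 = (m - 1)*(m^2 + 5*m + 6) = (m - 1)*(m + 3)*(m + 2)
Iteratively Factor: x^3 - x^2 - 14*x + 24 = (x - 3)*(x^2 + 2*x - 8) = (x - 3)*(x - 2)*(x + 4)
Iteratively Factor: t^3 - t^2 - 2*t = (t)*(t^2 - t - 2) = t*(t + 1)*(t - 2)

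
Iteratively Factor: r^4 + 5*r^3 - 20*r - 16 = (r - 2)*(r^3 + 7*r^2 + 14*r + 8) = (r - 2)*(r + 4)*(r^2 + 3*r + 2) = (r - 2)*(r + 2)*(r + 4)*(r + 1)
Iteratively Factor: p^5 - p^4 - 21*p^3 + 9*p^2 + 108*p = (p + 3)*(p^4 - 4*p^3 - 9*p^2 + 36*p) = (p - 4)*(p + 3)*(p^3 - 9*p) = (p - 4)*(p + 3)^2*(p^2 - 3*p) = p*(p - 4)*(p + 3)^2*(p - 3)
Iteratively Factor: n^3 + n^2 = (n)*(n^2 + n) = n^2*(n + 1)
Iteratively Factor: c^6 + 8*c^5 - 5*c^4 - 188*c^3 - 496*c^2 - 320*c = (c - 5)*(c^5 + 13*c^4 + 60*c^3 + 112*c^2 + 64*c) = c*(c - 5)*(c^4 + 13*c^3 + 60*c^2 + 112*c + 64) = c*(c - 5)*(c + 4)*(c^3 + 9*c^2 + 24*c + 16) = c*(c - 5)*(c + 4)^2*(c^2 + 5*c + 4) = c*(c - 5)*(c + 1)*(c + 4)^2*(c + 4)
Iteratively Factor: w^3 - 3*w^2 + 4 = (w + 1)*(w^2 - 4*w + 4) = (w - 2)*(w + 1)*(w - 2)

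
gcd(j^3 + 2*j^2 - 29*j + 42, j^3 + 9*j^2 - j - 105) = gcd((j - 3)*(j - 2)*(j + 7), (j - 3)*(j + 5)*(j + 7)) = j^2 + 4*j - 21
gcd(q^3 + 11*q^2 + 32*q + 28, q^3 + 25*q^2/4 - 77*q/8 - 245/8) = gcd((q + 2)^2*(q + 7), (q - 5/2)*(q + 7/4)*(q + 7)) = q + 7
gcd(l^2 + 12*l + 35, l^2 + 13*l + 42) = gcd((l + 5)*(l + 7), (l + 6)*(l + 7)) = l + 7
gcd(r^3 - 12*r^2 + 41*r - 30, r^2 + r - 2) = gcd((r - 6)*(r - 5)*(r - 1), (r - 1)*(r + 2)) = r - 1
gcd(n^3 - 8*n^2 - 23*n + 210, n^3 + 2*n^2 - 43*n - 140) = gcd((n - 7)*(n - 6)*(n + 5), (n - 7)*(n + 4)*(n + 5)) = n^2 - 2*n - 35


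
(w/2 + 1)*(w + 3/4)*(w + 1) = w^3/2 + 15*w^2/8 + 17*w/8 + 3/4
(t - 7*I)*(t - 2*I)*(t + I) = t^3 - 8*I*t^2 - 5*t - 14*I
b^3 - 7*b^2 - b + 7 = (b - 7)*(b - 1)*(b + 1)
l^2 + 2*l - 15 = (l - 3)*(l + 5)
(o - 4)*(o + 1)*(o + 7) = o^3 + 4*o^2 - 25*o - 28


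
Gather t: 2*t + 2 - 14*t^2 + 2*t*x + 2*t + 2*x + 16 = -14*t^2 + t*(2*x + 4) + 2*x + 18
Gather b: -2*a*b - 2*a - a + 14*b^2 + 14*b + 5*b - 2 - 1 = -3*a + 14*b^2 + b*(19 - 2*a) - 3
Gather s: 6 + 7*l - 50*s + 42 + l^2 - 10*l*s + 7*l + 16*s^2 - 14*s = l^2 + 14*l + 16*s^2 + s*(-10*l - 64) + 48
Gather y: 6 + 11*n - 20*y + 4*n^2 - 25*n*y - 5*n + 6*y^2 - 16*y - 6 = 4*n^2 + 6*n + 6*y^2 + y*(-25*n - 36)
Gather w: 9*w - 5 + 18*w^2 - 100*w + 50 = 18*w^2 - 91*w + 45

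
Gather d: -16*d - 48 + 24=-16*d - 24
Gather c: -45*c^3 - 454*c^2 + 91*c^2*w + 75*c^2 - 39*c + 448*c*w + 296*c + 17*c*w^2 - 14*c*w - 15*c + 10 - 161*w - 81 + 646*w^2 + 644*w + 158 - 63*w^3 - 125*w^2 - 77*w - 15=-45*c^3 + c^2*(91*w - 379) + c*(17*w^2 + 434*w + 242) - 63*w^3 + 521*w^2 + 406*w + 72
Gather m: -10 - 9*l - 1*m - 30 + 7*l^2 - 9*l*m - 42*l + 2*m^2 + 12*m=7*l^2 - 51*l + 2*m^2 + m*(11 - 9*l) - 40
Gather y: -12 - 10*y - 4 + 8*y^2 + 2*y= 8*y^2 - 8*y - 16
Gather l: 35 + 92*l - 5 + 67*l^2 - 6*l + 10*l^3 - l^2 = 10*l^3 + 66*l^2 + 86*l + 30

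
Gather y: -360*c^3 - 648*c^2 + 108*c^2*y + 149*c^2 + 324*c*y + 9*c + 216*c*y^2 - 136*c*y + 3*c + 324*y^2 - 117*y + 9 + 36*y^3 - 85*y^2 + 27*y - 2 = -360*c^3 - 499*c^2 + 12*c + 36*y^3 + y^2*(216*c + 239) + y*(108*c^2 + 188*c - 90) + 7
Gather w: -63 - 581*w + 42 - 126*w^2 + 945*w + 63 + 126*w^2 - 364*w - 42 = 0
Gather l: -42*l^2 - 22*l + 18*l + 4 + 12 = -42*l^2 - 4*l + 16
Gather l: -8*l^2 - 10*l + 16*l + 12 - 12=-8*l^2 + 6*l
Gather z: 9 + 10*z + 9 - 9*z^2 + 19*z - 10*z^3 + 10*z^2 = -10*z^3 + z^2 + 29*z + 18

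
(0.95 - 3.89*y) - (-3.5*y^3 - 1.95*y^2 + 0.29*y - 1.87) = 3.5*y^3 + 1.95*y^2 - 4.18*y + 2.82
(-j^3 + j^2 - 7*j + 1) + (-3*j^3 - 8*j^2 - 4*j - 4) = -4*j^3 - 7*j^2 - 11*j - 3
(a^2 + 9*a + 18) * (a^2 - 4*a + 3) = a^4 + 5*a^3 - 15*a^2 - 45*a + 54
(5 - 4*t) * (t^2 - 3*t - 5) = -4*t^3 + 17*t^2 + 5*t - 25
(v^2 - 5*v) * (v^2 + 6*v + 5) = v^4 + v^3 - 25*v^2 - 25*v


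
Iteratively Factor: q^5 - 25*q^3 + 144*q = (q - 4)*(q^4 + 4*q^3 - 9*q^2 - 36*q) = (q - 4)*(q + 4)*(q^3 - 9*q) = q*(q - 4)*(q + 4)*(q^2 - 9) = q*(q - 4)*(q + 3)*(q + 4)*(q - 3)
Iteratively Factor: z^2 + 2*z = (z + 2)*(z)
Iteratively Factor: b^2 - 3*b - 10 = (b + 2)*(b - 5)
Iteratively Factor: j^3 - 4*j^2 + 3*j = (j)*(j^2 - 4*j + 3) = j*(j - 1)*(j - 3)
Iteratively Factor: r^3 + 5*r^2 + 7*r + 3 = (r + 3)*(r^2 + 2*r + 1) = (r + 1)*(r + 3)*(r + 1)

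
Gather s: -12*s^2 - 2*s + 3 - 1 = -12*s^2 - 2*s + 2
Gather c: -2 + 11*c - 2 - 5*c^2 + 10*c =-5*c^2 + 21*c - 4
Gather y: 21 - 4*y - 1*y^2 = -y^2 - 4*y + 21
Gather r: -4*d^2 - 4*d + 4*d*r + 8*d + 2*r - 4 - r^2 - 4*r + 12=-4*d^2 + 4*d - r^2 + r*(4*d - 2) + 8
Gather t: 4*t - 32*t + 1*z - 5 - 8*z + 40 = -28*t - 7*z + 35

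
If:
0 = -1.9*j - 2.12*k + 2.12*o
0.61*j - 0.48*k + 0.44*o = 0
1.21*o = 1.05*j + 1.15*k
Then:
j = 0.00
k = 0.00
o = 0.00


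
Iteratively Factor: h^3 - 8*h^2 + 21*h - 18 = (h - 2)*(h^2 - 6*h + 9) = (h - 3)*(h - 2)*(h - 3)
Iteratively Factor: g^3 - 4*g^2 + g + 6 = (g + 1)*(g^2 - 5*g + 6) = (g - 2)*(g + 1)*(g - 3)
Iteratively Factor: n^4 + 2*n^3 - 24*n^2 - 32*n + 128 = (n - 2)*(n^3 + 4*n^2 - 16*n - 64) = (n - 2)*(n + 4)*(n^2 - 16) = (n - 4)*(n - 2)*(n + 4)*(n + 4)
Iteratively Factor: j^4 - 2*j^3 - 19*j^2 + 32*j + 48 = (j - 4)*(j^3 + 2*j^2 - 11*j - 12) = (j - 4)*(j - 3)*(j^2 + 5*j + 4) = (j - 4)*(j - 3)*(j + 1)*(j + 4)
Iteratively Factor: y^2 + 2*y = (y + 2)*(y)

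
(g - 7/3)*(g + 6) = g^2 + 11*g/3 - 14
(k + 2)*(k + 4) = k^2 + 6*k + 8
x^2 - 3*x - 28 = (x - 7)*(x + 4)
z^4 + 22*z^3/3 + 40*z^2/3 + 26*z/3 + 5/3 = (z + 1/3)*(z + 1)^2*(z + 5)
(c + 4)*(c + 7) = c^2 + 11*c + 28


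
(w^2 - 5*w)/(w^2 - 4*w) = (w - 5)/(w - 4)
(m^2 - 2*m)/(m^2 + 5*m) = (m - 2)/(m + 5)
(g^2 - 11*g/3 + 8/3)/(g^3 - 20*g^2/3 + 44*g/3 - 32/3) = (g - 1)/(g^2 - 4*g + 4)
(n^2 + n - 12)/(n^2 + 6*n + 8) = (n - 3)/(n + 2)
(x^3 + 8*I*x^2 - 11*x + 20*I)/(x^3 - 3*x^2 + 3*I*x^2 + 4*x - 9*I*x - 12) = (x + 5*I)/(x - 3)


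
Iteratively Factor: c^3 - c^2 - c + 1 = (c + 1)*(c^2 - 2*c + 1) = (c - 1)*(c + 1)*(c - 1)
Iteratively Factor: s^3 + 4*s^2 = (s)*(s^2 + 4*s) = s^2*(s + 4)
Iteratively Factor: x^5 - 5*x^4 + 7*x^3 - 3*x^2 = (x - 3)*(x^4 - 2*x^3 + x^2) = x*(x - 3)*(x^3 - 2*x^2 + x) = x*(x - 3)*(x - 1)*(x^2 - x) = x^2*(x - 3)*(x - 1)*(x - 1)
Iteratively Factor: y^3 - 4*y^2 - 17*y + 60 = (y - 3)*(y^2 - y - 20) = (y - 3)*(y + 4)*(y - 5)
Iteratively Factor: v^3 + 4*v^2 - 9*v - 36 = (v + 4)*(v^2 - 9) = (v + 3)*(v + 4)*(v - 3)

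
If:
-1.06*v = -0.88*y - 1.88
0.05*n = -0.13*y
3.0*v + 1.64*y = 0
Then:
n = 3.35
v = 0.70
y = -1.29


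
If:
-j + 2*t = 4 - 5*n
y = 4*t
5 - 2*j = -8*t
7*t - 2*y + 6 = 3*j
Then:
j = 53/26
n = 163/130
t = -3/26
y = -6/13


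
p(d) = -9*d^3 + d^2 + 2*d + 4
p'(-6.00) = -982.00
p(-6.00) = 1972.00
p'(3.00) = -235.00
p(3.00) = -224.00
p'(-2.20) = -133.08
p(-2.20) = 100.27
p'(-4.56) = -568.55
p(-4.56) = 869.04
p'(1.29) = -40.35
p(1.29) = -11.08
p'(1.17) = -32.62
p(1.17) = -6.71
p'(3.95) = -411.37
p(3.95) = -527.17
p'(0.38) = -1.14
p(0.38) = 4.41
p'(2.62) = -178.10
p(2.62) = -145.76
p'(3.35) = -294.31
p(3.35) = -316.44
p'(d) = -27*d^2 + 2*d + 2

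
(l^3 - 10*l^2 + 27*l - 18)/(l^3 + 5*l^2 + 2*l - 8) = (l^2 - 9*l + 18)/(l^2 + 6*l + 8)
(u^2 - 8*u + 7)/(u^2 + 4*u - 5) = (u - 7)/(u + 5)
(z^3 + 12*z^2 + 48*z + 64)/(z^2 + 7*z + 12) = (z^2 + 8*z + 16)/(z + 3)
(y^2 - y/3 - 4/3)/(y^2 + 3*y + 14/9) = 3*(3*y^2 - y - 4)/(9*y^2 + 27*y + 14)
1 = 1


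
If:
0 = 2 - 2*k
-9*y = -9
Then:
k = 1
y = 1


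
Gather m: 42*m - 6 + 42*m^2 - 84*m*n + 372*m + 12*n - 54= 42*m^2 + m*(414 - 84*n) + 12*n - 60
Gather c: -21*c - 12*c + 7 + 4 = 11 - 33*c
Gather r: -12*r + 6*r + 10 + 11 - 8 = 13 - 6*r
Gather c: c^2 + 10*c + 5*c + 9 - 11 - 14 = c^2 + 15*c - 16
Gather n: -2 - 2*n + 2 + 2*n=0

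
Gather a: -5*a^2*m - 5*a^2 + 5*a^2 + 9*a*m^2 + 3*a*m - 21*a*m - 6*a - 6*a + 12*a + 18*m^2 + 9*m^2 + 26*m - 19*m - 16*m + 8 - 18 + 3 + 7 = -5*a^2*m + a*(9*m^2 - 18*m) + 27*m^2 - 9*m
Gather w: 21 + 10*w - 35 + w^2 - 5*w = w^2 + 5*w - 14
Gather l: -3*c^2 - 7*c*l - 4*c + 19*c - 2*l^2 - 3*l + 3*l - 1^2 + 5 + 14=-3*c^2 - 7*c*l + 15*c - 2*l^2 + 18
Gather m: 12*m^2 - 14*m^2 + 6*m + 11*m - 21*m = -2*m^2 - 4*m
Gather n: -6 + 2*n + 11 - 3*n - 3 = 2 - n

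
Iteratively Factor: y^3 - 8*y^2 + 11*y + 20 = (y - 5)*(y^2 - 3*y - 4) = (y - 5)*(y - 4)*(y + 1)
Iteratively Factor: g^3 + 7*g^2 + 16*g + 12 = (g + 2)*(g^2 + 5*g + 6) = (g + 2)*(g + 3)*(g + 2)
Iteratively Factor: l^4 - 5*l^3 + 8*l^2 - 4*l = (l - 2)*(l^3 - 3*l^2 + 2*l) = (l - 2)*(l - 1)*(l^2 - 2*l) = l*(l - 2)*(l - 1)*(l - 2)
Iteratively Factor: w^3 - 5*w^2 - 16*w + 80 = (w - 5)*(w^2 - 16) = (w - 5)*(w - 4)*(w + 4)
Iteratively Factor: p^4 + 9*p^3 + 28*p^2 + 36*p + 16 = (p + 1)*(p^3 + 8*p^2 + 20*p + 16) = (p + 1)*(p + 4)*(p^2 + 4*p + 4) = (p + 1)*(p + 2)*(p + 4)*(p + 2)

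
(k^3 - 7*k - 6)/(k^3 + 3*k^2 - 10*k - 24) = (k + 1)/(k + 4)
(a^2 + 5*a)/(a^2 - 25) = a/(a - 5)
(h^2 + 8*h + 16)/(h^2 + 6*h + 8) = (h + 4)/(h + 2)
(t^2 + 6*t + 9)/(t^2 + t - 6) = (t + 3)/(t - 2)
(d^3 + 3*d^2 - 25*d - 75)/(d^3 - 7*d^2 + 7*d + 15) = (d^2 + 8*d + 15)/(d^2 - 2*d - 3)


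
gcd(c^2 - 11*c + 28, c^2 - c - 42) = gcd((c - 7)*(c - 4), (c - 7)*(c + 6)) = c - 7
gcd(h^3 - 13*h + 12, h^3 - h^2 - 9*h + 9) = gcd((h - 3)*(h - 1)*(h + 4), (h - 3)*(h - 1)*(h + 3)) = h^2 - 4*h + 3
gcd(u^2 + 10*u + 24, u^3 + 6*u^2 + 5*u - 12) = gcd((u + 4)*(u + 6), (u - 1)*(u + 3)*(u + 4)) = u + 4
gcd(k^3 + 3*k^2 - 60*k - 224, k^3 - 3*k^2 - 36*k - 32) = k^2 - 4*k - 32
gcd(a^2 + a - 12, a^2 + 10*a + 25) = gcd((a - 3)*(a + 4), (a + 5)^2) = 1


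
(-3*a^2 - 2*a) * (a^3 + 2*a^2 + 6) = -3*a^5 - 8*a^4 - 4*a^3 - 18*a^2 - 12*a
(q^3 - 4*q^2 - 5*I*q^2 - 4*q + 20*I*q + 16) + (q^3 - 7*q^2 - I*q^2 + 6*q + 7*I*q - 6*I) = 2*q^3 - 11*q^2 - 6*I*q^2 + 2*q + 27*I*q + 16 - 6*I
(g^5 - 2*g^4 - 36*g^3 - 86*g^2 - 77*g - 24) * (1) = g^5 - 2*g^4 - 36*g^3 - 86*g^2 - 77*g - 24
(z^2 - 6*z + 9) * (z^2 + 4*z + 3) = z^4 - 2*z^3 - 12*z^2 + 18*z + 27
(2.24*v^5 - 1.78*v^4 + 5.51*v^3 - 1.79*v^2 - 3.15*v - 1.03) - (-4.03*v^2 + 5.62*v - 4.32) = 2.24*v^5 - 1.78*v^4 + 5.51*v^3 + 2.24*v^2 - 8.77*v + 3.29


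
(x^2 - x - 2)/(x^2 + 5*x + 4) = (x - 2)/(x + 4)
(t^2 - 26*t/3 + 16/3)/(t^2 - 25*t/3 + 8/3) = (3*t - 2)/(3*t - 1)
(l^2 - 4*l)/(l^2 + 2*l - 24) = l/(l + 6)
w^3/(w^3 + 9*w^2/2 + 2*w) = 2*w^2/(2*w^2 + 9*w + 4)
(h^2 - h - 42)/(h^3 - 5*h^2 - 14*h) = (h + 6)/(h*(h + 2))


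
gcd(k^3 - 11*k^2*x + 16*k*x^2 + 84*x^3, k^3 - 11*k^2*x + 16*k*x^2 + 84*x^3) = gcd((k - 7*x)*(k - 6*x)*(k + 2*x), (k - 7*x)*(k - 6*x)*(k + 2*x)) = k^3 - 11*k^2*x + 16*k*x^2 + 84*x^3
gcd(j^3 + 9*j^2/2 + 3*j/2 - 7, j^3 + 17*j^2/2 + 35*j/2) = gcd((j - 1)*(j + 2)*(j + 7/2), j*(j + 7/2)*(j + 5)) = j + 7/2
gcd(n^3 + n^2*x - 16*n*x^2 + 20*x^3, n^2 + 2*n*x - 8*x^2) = -n + 2*x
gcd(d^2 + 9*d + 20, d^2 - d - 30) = d + 5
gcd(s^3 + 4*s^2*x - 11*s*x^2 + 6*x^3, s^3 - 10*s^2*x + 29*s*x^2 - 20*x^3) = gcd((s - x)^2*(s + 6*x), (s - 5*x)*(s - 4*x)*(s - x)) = -s + x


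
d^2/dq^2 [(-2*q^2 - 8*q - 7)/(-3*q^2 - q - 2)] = 2*(66*q^3 + 153*q^2 - 81*q - 43)/(27*q^6 + 27*q^5 + 63*q^4 + 37*q^3 + 42*q^2 + 12*q + 8)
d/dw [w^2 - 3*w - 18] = 2*w - 3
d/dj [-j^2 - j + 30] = -2*j - 1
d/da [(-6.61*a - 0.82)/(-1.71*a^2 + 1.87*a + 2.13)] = (11.3031*a^2 - 12.3607*a - (3.42*a - 1.87)*(6.61*a + 0.82) - 14.0793)/(-1.71*a^2 + 1.87*a + 2.13)^2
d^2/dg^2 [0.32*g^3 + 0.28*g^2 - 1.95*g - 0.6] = 1.92*g + 0.56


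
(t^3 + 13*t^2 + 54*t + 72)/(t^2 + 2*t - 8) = (t^2 + 9*t + 18)/(t - 2)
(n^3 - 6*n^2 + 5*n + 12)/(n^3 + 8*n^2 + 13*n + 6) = (n^2 - 7*n + 12)/(n^2 + 7*n + 6)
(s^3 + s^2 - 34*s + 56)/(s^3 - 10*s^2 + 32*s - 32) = (s + 7)/(s - 4)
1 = 1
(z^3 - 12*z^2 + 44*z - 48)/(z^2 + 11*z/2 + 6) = 2*(z^3 - 12*z^2 + 44*z - 48)/(2*z^2 + 11*z + 12)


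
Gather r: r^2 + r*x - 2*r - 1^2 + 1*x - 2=r^2 + r*(x - 2) + x - 3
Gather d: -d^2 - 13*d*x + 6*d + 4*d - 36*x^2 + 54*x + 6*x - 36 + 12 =-d^2 + d*(10 - 13*x) - 36*x^2 + 60*x - 24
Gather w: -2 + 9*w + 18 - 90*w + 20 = 36 - 81*w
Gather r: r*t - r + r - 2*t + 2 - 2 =r*t - 2*t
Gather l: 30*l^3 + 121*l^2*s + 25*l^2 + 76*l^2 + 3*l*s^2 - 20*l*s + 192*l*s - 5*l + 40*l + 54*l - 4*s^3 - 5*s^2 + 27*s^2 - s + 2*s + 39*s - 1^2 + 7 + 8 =30*l^3 + l^2*(121*s + 101) + l*(3*s^2 + 172*s + 89) - 4*s^3 + 22*s^2 + 40*s + 14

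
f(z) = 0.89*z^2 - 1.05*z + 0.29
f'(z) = 1.78*z - 1.05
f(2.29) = 2.55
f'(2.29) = 3.03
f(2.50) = 3.23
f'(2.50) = 3.40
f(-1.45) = 3.68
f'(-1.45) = -3.63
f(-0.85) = 1.83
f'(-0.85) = -2.56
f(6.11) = 27.10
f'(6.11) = 9.83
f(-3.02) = 11.58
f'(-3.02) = -6.43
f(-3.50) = 14.87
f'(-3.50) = -7.28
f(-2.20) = 6.91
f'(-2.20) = -4.97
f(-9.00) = 81.83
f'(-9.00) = -17.07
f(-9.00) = 81.83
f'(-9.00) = -17.07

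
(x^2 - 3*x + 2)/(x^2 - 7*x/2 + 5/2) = 2*(x - 2)/(2*x - 5)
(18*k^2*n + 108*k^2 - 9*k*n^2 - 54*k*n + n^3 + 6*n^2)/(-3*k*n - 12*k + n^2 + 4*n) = (-6*k*n - 36*k + n^2 + 6*n)/(n + 4)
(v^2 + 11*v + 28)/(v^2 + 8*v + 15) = (v^2 + 11*v + 28)/(v^2 + 8*v + 15)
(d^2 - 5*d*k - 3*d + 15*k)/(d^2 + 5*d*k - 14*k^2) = (d^2 - 5*d*k - 3*d + 15*k)/(d^2 + 5*d*k - 14*k^2)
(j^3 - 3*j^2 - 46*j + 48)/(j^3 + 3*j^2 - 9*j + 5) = (j^2 - 2*j - 48)/(j^2 + 4*j - 5)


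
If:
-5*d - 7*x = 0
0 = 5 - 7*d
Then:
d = 5/7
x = -25/49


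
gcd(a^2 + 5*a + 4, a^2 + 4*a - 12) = 1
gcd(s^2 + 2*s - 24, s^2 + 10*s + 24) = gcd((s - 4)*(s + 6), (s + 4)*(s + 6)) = s + 6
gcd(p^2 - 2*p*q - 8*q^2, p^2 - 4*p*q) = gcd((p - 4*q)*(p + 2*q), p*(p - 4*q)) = p - 4*q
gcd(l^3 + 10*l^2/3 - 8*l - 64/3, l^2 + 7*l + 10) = l + 2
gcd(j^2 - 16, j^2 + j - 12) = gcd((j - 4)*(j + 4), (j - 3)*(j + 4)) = j + 4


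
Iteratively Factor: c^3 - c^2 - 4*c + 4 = (c + 2)*(c^2 - 3*c + 2) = (c - 2)*(c + 2)*(c - 1)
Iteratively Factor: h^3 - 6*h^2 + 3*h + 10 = (h - 5)*(h^2 - h - 2) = (h - 5)*(h + 1)*(h - 2)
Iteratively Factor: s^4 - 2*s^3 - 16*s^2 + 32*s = (s - 4)*(s^3 + 2*s^2 - 8*s) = (s - 4)*(s + 4)*(s^2 - 2*s) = s*(s - 4)*(s + 4)*(s - 2)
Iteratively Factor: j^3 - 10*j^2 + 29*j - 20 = (j - 1)*(j^2 - 9*j + 20) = (j - 4)*(j - 1)*(j - 5)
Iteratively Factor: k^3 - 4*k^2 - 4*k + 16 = (k + 2)*(k^2 - 6*k + 8) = (k - 4)*(k + 2)*(k - 2)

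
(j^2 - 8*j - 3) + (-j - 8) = j^2 - 9*j - 11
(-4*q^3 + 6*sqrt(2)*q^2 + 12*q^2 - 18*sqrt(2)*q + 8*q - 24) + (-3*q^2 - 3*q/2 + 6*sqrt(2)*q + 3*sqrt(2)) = -4*q^3 + 6*sqrt(2)*q^2 + 9*q^2 - 12*sqrt(2)*q + 13*q/2 - 24 + 3*sqrt(2)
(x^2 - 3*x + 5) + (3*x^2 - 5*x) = 4*x^2 - 8*x + 5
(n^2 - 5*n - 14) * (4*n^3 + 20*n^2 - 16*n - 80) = 4*n^5 - 172*n^3 - 280*n^2 + 624*n + 1120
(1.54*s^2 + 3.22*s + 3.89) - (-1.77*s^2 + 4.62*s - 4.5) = 3.31*s^2 - 1.4*s + 8.39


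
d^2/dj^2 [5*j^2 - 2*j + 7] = 10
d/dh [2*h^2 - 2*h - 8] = 4*h - 2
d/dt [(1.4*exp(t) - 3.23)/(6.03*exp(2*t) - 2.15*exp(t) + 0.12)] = (-8.442*exp(2*t) + 38.9538*exp(t) - 6.7765)*exp(t)/(36.3609*exp(4*t) - 25.929*exp(3*t) + 6.0697*exp(2*t) - 0.516*exp(t) + 0.0144)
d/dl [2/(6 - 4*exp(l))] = 2*exp(l)/(2*exp(l) - 3)^2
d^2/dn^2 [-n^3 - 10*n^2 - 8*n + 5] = -6*n - 20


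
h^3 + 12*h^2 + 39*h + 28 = (h + 1)*(h + 4)*(h + 7)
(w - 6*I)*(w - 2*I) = w^2 - 8*I*w - 12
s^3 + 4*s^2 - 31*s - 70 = (s - 5)*(s + 2)*(s + 7)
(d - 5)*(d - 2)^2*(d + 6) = d^4 - 3*d^3 - 30*d^2 + 124*d - 120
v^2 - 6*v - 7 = (v - 7)*(v + 1)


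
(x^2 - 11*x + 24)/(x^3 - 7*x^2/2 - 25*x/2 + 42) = 2*(x - 8)/(2*x^2 - x - 28)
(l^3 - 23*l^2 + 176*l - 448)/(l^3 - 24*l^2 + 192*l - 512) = (l - 7)/(l - 8)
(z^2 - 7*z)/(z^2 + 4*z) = (z - 7)/(z + 4)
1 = 1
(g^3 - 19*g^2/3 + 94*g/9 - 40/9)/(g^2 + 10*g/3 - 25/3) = (3*g^2 - 14*g + 8)/(3*(g + 5))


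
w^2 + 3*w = w*(w + 3)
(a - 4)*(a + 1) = a^2 - 3*a - 4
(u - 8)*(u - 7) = u^2 - 15*u + 56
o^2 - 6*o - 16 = (o - 8)*(o + 2)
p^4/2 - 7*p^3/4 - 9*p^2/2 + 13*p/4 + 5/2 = (p/2 + 1)*(p - 5)*(p - 1)*(p + 1/2)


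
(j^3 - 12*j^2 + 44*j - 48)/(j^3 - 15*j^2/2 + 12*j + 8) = 2*(j^2 - 8*j + 12)/(2*j^2 - 7*j - 4)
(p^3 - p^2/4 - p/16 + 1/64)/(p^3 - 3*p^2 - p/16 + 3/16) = (p - 1/4)/(p - 3)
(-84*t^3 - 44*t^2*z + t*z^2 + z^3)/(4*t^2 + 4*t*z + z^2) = (-42*t^2 - t*z + z^2)/(2*t + z)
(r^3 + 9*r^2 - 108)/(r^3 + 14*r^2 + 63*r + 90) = (r^2 + 3*r - 18)/(r^2 + 8*r + 15)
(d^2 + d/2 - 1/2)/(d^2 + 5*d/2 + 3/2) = (2*d - 1)/(2*d + 3)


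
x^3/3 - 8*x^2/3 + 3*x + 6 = (x/3 + 1/3)*(x - 6)*(x - 3)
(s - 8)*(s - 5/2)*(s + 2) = s^3 - 17*s^2/2 - s + 40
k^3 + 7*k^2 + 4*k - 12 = (k - 1)*(k + 2)*(k + 6)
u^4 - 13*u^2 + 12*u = u*(u - 3)*(u - 1)*(u + 4)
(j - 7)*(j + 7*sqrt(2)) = j^2 - 7*j + 7*sqrt(2)*j - 49*sqrt(2)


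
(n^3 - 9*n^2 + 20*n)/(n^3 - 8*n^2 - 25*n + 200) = n*(n - 4)/(n^2 - 3*n - 40)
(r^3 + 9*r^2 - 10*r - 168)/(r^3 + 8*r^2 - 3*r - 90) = (r^2 + 3*r - 28)/(r^2 + 2*r - 15)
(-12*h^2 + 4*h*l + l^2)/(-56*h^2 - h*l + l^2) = (12*h^2 - 4*h*l - l^2)/(56*h^2 + h*l - l^2)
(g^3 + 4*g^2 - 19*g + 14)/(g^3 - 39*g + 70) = (g - 1)/(g - 5)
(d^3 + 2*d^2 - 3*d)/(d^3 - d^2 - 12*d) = (d - 1)/(d - 4)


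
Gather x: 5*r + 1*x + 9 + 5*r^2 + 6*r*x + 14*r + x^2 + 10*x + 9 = 5*r^2 + 19*r + x^2 + x*(6*r + 11) + 18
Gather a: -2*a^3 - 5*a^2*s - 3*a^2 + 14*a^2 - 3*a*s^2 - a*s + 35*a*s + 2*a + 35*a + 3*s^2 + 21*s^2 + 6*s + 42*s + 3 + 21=-2*a^3 + a^2*(11 - 5*s) + a*(-3*s^2 + 34*s + 37) + 24*s^2 + 48*s + 24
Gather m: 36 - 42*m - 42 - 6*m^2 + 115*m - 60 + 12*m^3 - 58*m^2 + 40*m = 12*m^3 - 64*m^2 + 113*m - 66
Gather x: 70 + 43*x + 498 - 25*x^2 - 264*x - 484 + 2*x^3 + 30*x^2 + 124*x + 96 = 2*x^3 + 5*x^2 - 97*x + 180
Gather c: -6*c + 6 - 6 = -6*c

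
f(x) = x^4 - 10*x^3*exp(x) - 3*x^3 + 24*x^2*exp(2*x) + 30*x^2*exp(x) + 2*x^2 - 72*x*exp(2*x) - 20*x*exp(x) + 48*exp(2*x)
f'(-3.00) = -192.68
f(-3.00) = 211.06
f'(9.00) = 200075271720.29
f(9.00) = 88206163513.58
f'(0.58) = -47.25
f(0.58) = 39.68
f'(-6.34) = -1402.46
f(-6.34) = 2467.45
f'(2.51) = 11997.41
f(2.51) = 2565.45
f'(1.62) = -130.27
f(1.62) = -125.71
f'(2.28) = 4770.06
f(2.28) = 744.14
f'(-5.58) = -991.85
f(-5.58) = 1563.49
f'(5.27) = 31925400.13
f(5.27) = 12523655.18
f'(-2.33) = -102.67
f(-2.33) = 114.24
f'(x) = -10*x^3*exp(x) + 4*x^3 + 48*x^2*exp(2*x) - 9*x^2 - 96*x*exp(2*x) + 40*x*exp(x) + 4*x + 24*exp(2*x) - 20*exp(x)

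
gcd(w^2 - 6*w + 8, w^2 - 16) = w - 4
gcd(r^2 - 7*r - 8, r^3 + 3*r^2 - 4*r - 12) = 1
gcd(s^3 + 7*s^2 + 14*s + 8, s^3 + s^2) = s + 1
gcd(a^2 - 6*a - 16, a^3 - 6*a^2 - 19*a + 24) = a - 8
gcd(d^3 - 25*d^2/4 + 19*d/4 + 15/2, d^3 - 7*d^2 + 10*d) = d^2 - 7*d + 10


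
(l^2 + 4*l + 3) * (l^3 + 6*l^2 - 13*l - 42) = l^5 + 10*l^4 + 14*l^3 - 76*l^2 - 207*l - 126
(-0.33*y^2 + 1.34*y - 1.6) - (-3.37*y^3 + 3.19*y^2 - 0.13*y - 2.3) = 3.37*y^3 - 3.52*y^2 + 1.47*y + 0.7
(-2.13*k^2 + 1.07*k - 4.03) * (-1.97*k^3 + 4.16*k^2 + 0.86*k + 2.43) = 4.1961*k^5 - 10.9687*k^4 + 10.5585*k^3 - 21.0205*k^2 - 0.8657*k - 9.7929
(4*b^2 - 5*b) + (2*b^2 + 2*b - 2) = 6*b^2 - 3*b - 2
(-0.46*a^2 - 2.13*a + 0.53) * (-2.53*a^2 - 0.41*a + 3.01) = 1.1638*a^4 + 5.5775*a^3 - 1.8522*a^2 - 6.6286*a + 1.5953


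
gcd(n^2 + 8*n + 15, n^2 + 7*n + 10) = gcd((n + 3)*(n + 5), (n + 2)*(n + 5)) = n + 5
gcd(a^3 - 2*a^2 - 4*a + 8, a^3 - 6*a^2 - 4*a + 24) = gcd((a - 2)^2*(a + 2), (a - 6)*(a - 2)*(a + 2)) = a^2 - 4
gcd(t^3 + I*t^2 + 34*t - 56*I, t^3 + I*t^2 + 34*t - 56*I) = t^3 + I*t^2 + 34*t - 56*I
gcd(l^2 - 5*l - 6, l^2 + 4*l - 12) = 1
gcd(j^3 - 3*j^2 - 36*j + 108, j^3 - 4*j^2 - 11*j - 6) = j - 6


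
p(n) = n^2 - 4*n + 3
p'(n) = 2*n - 4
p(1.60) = -0.84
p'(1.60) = -0.80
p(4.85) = 7.12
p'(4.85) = 5.70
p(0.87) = 0.28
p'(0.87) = -2.26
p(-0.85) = 7.12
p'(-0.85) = -5.70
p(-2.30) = 17.49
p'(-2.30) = -8.60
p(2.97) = -0.06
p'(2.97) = 1.94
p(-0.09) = 3.37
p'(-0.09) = -4.18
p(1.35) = -0.58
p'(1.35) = -1.30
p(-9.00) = 120.00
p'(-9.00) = -22.00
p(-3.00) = 24.00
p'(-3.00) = -10.00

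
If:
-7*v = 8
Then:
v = -8/7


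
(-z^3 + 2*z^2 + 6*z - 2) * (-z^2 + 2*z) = z^5 - 4*z^4 - 2*z^3 + 14*z^2 - 4*z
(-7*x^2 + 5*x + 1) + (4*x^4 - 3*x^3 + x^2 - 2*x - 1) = 4*x^4 - 3*x^3 - 6*x^2 + 3*x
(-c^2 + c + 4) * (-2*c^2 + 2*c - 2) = 2*c^4 - 4*c^3 - 4*c^2 + 6*c - 8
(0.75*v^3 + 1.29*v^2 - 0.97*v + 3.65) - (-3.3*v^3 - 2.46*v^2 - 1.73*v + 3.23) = 4.05*v^3 + 3.75*v^2 + 0.76*v + 0.42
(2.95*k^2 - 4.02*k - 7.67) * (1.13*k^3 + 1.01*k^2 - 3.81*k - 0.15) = 3.3335*k^5 - 1.5631*k^4 - 23.9668*k^3 + 7.127*k^2 + 29.8257*k + 1.1505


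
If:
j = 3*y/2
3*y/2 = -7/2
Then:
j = -7/2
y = -7/3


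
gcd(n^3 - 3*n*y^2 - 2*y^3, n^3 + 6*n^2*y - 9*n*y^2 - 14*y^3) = -n^2 + n*y + 2*y^2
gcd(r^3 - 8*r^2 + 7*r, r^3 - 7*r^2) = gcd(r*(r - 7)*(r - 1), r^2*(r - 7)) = r^2 - 7*r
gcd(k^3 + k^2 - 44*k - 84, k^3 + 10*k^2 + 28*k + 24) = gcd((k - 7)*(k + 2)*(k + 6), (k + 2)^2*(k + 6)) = k^2 + 8*k + 12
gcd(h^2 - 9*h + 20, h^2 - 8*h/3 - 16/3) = h - 4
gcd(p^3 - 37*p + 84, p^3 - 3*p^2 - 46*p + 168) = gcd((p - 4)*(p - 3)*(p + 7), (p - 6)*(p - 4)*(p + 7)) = p^2 + 3*p - 28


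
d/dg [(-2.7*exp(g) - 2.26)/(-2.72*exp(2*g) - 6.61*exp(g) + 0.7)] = (-(2.7*exp(g) + 2.26)*(5.44*exp(g) + 6.61) + 7.344*exp(2*g) + 17.847*exp(g) - 1.89)*exp(g)/(2.72*exp(2*g) + 6.61*exp(g) - 0.7)^2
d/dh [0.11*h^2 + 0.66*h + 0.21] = 0.22*h + 0.66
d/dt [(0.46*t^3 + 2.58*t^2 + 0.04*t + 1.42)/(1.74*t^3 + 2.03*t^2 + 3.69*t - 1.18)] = (4.44089209850063e-16*t^5 - 3.5554*t^4 + 3.2556*t^3 + 0.398200000000003*t^2 - 11.854*t - 5.287)/(3.0276*t^6 + 7.0644*t^5 + 16.9621*t^4 + 10.875*t^3 + 8.8253*t^2 - 8.7084*t + 1.3924)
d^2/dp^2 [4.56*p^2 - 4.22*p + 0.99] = 9.12000000000000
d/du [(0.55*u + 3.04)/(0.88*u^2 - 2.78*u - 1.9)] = (-0.484*u^2 - 5.3504*u + 7.4062)/(0.7744*u^4 - 4.8928*u^3 + 4.3844*u^2 + 10.564*u + 3.61)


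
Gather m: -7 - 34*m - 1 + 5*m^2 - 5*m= 5*m^2 - 39*m - 8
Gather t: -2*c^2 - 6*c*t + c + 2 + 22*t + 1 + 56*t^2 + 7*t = -2*c^2 + c + 56*t^2 + t*(29 - 6*c) + 3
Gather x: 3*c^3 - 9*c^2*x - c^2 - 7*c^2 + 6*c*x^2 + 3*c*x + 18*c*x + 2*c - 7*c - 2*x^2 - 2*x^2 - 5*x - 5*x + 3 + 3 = 3*c^3 - 8*c^2 - 5*c + x^2*(6*c - 4) + x*(-9*c^2 + 21*c - 10) + 6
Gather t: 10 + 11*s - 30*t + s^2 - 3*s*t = s^2 + 11*s + t*(-3*s - 30) + 10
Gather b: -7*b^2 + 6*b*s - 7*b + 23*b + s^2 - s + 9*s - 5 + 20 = -7*b^2 + b*(6*s + 16) + s^2 + 8*s + 15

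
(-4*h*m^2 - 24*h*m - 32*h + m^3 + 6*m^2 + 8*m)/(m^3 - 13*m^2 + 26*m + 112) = (-4*h*m - 16*h + m^2 + 4*m)/(m^2 - 15*m + 56)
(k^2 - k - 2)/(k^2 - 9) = (k^2 - k - 2)/(k^2 - 9)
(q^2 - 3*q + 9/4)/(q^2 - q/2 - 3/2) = (q - 3/2)/(q + 1)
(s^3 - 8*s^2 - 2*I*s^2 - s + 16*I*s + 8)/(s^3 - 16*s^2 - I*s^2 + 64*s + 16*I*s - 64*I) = (s - I)/(s - 8)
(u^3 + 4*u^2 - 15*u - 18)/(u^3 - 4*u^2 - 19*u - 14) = (u^2 + 3*u - 18)/(u^2 - 5*u - 14)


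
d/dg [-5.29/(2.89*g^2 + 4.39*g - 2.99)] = (30.5762*g + 23.2231)/(2.89*g^2 + 4.39*g - 2.99)^2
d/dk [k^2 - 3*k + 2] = 2*k - 3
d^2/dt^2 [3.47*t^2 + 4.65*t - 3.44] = 6.94000000000000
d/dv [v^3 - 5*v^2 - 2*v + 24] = 3*v^2 - 10*v - 2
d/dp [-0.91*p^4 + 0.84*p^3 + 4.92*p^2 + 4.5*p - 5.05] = -3.64*p^3 + 2.52*p^2 + 9.84*p + 4.5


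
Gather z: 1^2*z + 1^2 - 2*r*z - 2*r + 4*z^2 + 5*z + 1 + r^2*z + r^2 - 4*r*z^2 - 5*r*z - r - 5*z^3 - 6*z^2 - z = r^2 - 3*r - 5*z^3 + z^2*(-4*r - 2) + z*(r^2 - 7*r + 5) + 2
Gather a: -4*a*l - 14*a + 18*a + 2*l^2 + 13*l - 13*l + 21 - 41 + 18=a*(4 - 4*l) + 2*l^2 - 2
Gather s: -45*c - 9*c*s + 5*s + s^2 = -45*c + s^2 + s*(5 - 9*c)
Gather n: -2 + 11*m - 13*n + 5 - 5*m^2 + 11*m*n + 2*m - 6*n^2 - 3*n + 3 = -5*m^2 + 13*m - 6*n^2 + n*(11*m - 16) + 6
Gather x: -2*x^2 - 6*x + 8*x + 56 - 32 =-2*x^2 + 2*x + 24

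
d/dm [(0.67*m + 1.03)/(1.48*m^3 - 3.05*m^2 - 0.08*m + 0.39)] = (-1.9832*m^3 - 2.5297*m^2 + 6.283*m + 0.3437)/(2.1904*m^6 - 9.028*m^5 + 9.0657*m^4 + 1.6424*m^3 - 2.3726*m^2 - 0.0624*m + 0.1521)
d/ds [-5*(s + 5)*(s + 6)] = -10*s - 55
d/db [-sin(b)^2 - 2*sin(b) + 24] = -2*(sin(b) + 1)*cos(b)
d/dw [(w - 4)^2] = 2*w - 8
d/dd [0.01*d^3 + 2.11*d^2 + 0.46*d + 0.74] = 0.03*d^2 + 4.22*d + 0.46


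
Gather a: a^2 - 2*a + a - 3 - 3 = a^2 - a - 6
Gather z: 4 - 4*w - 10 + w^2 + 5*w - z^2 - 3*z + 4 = w^2 + w - z^2 - 3*z - 2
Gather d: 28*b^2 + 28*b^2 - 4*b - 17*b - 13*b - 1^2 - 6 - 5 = 56*b^2 - 34*b - 12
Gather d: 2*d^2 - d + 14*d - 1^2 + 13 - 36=2*d^2 + 13*d - 24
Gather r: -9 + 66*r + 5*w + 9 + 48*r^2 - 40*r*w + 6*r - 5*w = 48*r^2 + r*(72 - 40*w)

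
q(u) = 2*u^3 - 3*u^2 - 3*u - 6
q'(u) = 6*u^2 - 6*u - 3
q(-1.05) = -8.47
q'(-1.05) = 9.92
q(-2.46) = -46.55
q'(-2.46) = 48.07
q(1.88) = -8.95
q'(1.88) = 6.93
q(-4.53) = -239.89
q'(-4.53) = 147.31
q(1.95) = -8.43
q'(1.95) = 8.12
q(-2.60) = -53.63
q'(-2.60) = 53.16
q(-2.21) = -35.61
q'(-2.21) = 39.56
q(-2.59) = -53.10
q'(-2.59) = 52.79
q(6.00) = 300.00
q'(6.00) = 177.00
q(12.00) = 2982.00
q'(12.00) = 789.00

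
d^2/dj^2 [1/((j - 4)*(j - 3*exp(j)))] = (2*(1 - 3*exp(j))*(j - 4)*(j - 3*exp(j)) + 3*(j - 4)^2*(j - 3*exp(j))*exp(j) + 2*(j - 4)^2*(3*exp(j) - 1)^2 + 2*(j - 3*exp(j))^2)/((j - 4)^3*(j - 3*exp(j))^3)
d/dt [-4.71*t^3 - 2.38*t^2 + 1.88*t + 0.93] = -14.13*t^2 - 4.76*t + 1.88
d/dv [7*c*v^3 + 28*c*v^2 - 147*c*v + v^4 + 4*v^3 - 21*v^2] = 21*c*v^2 + 56*c*v - 147*c + 4*v^3 + 12*v^2 - 42*v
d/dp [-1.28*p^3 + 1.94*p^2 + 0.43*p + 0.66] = -3.84*p^2 + 3.88*p + 0.43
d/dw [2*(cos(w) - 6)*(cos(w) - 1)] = 2*(7 - 2*cos(w))*sin(w)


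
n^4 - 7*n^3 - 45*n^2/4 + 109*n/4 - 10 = (n - 8)*(n - 1)*(n - 1/2)*(n + 5/2)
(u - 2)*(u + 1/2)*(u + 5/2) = u^3 + u^2 - 19*u/4 - 5/2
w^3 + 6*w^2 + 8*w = w*(w + 2)*(w + 4)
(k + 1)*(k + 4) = k^2 + 5*k + 4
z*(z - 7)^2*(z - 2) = z^4 - 16*z^3 + 77*z^2 - 98*z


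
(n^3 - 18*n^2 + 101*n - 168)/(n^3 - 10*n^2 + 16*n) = (n^2 - 10*n + 21)/(n*(n - 2))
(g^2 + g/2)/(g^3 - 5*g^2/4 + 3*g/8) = 4*(2*g + 1)/(8*g^2 - 10*g + 3)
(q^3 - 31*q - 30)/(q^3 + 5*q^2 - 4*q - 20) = (q^2 - 5*q - 6)/(q^2 - 4)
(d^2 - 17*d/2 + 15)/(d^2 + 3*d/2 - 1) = (2*d^2 - 17*d + 30)/(2*d^2 + 3*d - 2)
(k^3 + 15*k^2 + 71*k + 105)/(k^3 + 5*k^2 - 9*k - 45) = (k + 7)/(k - 3)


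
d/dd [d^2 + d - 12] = 2*d + 1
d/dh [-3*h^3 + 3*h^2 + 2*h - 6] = -9*h^2 + 6*h + 2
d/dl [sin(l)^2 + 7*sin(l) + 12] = (2*sin(l) + 7)*cos(l)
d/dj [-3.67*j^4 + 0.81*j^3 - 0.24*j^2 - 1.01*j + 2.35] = -14.68*j^3 + 2.43*j^2 - 0.48*j - 1.01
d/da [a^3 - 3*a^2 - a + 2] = 3*a^2 - 6*a - 1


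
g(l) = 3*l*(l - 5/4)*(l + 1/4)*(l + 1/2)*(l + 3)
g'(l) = 3*l*(l - 5/4)*(l + 1/4)*(l + 1/2) + 3*l*(l - 5/4)*(l + 1/4)*(l + 3) + 3*l*(l - 5/4)*(l + 1/2)*(l + 3) + 3*l*(l + 1/4)*(l + 1/2)*(l + 3) + 3*(l - 5/4)*(l + 1/4)*(l + 1/2)*(l + 3) = 15*l^4 + 30*l^3 - 333*l^2/16 - 249*l/16 - 45/32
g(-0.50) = 0.00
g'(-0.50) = -1.64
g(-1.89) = 45.05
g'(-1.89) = -57.48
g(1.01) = -5.55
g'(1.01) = 8.16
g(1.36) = 5.86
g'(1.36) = 65.71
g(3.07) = 1205.94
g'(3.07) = 1955.13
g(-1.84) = 42.16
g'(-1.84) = -58.18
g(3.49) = 2271.35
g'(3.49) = 3191.36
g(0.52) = -3.15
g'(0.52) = -9.81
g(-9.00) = -123499.69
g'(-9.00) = 74997.84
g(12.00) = 888890.62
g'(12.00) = 359694.84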